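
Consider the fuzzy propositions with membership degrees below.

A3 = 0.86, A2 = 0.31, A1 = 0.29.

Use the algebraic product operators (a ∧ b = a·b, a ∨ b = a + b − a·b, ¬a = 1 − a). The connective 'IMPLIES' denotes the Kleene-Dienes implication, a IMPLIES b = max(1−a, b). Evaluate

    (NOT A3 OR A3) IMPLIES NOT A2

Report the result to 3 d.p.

NOT A3 = 1 − 0.8600 = 0.1400
NOT A3 OR A3 = a + b − a·b on (0.1400, 0.8600) = 0.8796
NOT A2 = 1 − 0.3100 = 0.6900
(NOT A3 OR A3) IMPLIES NOT A2  [Kleene-Dienes: max(1−a, b)] with a=0.8796, b=0.6900 → 0.6900

0.690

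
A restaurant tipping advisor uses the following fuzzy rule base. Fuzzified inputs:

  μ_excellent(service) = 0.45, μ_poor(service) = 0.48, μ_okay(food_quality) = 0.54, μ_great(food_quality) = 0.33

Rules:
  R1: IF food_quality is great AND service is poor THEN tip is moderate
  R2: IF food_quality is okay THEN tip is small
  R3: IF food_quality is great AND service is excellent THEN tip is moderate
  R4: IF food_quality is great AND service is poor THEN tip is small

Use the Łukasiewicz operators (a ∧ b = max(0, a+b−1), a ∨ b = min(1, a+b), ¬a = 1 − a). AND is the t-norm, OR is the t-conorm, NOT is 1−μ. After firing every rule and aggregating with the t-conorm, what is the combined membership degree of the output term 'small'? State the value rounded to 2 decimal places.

R1: great=0.33, poor=0.48; AND[max(0, a+b−1)] → w = 0.00
R2: okay=0.54 → w = 0.54
R3: great=0.33, excellent=0.45; AND[max(0, a+b−1)] → w = 0.00
R4: great=0.33, poor=0.48; AND[max(0, a+b−1)] → w = 0.00
Rules with consequent 'small': {R2, R4} → strengths 0.54, 0.00
Aggregate via t-conorm [min(1, a+b)]: 0.54

0.54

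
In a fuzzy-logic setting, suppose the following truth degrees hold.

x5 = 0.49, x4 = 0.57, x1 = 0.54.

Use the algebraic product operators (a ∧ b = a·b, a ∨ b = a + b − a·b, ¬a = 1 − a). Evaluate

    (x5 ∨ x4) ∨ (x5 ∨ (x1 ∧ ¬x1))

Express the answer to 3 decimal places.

0.916

x5 ∨ x4 = a + b − a·b on (0.4900, 0.5700) = 0.7807
¬x1 = 1 − 0.5400 = 0.4600
x1 ∧ ¬x1 = a·b on (0.5400, 0.4600) = 0.2484
x5 ∨ (x1 ∧ ¬x1) = a + b − a·b on (0.4900, 0.2484) = 0.6167
(x5 ∨ x4) ∨ (x5 ∨ (x1 ∧ ¬x1)) = a + b − a·b on (0.7807, 0.6167) = 0.9159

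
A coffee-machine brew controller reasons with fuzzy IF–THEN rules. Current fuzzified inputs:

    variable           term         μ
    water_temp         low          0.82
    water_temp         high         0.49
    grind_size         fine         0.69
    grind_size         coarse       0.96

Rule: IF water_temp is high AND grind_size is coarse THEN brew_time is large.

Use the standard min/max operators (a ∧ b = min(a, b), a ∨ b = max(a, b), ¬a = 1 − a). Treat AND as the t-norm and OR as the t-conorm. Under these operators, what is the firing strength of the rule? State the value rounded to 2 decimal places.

firing strength: high=0.49, coarse=0.96; AND[min(a, b)] → w = 0.49

0.49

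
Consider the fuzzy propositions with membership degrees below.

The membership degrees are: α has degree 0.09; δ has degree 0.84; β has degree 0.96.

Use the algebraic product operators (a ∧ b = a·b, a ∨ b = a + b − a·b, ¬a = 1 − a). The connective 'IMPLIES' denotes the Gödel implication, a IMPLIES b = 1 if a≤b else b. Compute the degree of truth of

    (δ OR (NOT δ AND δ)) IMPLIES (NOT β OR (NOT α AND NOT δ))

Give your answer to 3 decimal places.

NOT δ = 1 − 0.8400 = 0.1600
NOT δ AND δ = a·b on (0.1600, 0.8400) = 0.1344
δ OR (NOT δ AND δ) = a + b − a·b on (0.8400, 0.1344) = 0.8615
NOT β = 1 − 0.9600 = 0.0400
NOT α = 1 − 0.0900 = 0.9100
NOT δ = 1 − 0.8400 = 0.1600
NOT α AND NOT δ = a·b on (0.9100, 0.1600) = 0.1456
NOT β OR (NOT α AND NOT δ) = a + b − a·b on (0.0400, 0.1456) = 0.1798
(δ OR (NOT δ AND δ)) IMPLIES (NOT β OR (NOT α AND NOT δ))  [Gödel: 1 if a≤b else b] with a=0.8615, b=0.1798 → 0.1798

0.180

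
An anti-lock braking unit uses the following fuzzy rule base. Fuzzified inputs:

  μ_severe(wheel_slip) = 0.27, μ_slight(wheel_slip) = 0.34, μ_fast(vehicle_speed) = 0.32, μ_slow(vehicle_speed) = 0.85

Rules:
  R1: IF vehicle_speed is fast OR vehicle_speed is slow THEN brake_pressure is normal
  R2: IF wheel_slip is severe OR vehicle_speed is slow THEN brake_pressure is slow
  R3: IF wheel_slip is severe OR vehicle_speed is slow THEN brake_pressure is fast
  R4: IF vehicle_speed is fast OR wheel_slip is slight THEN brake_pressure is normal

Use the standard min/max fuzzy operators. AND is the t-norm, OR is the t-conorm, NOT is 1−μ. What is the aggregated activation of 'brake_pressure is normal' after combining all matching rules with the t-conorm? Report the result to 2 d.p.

0.85

R1: fast=0.32, slow=0.85; OR[max(a, b)] → w = 0.85
R2: severe=0.27, slow=0.85; OR[max(a, b)] → w = 0.85
R3: severe=0.27, slow=0.85; OR[max(a, b)] → w = 0.85
R4: fast=0.32, slight=0.34; OR[max(a, b)] → w = 0.34
Rules with consequent 'normal': {R1, R4} → strengths 0.85, 0.34
Aggregate via t-conorm [max(a, b)]: 0.85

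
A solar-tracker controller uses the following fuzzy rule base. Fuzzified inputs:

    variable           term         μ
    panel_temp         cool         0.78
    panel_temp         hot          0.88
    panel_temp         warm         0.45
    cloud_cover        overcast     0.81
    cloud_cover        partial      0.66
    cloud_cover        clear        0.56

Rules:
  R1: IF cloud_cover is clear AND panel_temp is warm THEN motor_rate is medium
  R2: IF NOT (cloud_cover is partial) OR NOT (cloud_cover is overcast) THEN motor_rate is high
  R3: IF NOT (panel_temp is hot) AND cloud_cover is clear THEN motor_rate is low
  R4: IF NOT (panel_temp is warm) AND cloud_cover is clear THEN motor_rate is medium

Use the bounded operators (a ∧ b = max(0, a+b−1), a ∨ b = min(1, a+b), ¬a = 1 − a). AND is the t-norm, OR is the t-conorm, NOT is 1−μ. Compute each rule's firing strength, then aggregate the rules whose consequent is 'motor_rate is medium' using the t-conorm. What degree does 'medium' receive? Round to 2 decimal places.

R1: clear=0.56, warm=0.45; AND[max(0, a+b−1)] → w = 0.01
R2: ¬partial=1−0.66=0.34, ¬overcast=1−0.81=0.19; OR[min(1, a+b)] → w = 0.53
R3: ¬hot=1−0.88=0.12, clear=0.56; AND[max(0, a+b−1)] → w = 0.00
R4: ¬warm=1−0.45=0.55, clear=0.56; AND[max(0, a+b−1)] → w = 0.11
Rules with consequent 'medium': {R1, R4} → strengths 0.01, 0.11
Aggregate via t-conorm [min(1, a+b)]: 0.12

0.12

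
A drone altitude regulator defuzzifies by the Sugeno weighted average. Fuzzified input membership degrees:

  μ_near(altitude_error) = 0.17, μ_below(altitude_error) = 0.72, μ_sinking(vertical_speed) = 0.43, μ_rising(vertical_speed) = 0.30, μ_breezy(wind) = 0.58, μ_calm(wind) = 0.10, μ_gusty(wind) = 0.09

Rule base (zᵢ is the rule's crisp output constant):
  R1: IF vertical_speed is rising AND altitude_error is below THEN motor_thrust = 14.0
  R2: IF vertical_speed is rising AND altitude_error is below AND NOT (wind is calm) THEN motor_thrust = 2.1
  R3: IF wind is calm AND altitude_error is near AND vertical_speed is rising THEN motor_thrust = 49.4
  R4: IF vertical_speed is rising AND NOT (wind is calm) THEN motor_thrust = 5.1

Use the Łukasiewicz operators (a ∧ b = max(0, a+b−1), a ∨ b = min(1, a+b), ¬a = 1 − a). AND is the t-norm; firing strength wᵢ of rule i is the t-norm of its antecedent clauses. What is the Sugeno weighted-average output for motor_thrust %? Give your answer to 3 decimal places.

5.909

R1 (z=14.0): rising=0.30, below=0.72; AND[max(0, a+b−1)] → w = 0.02
R2 (z=2.1): rising=0.30, below=0.72, ¬calm=1−0.10=0.90; AND[max(0, a+b−1)] → w = 0.00
R3 (z=49.4): calm=0.10, near=0.17, rising=0.30; AND[max(0, a+b−1)] → w = 0.00
R4 (z=5.1): rising=0.30, ¬calm=1−0.10=0.90; AND[max(0, a+b−1)] → w = 0.20
Weighted average = (0.02·14.0 + 0.00·2.1 + 0.00·49.4 + 0.20·5.1) / (0.02 + 0.00 + 0.00 + 0.20)
  = 1.3000 / 0.2200 = 5.909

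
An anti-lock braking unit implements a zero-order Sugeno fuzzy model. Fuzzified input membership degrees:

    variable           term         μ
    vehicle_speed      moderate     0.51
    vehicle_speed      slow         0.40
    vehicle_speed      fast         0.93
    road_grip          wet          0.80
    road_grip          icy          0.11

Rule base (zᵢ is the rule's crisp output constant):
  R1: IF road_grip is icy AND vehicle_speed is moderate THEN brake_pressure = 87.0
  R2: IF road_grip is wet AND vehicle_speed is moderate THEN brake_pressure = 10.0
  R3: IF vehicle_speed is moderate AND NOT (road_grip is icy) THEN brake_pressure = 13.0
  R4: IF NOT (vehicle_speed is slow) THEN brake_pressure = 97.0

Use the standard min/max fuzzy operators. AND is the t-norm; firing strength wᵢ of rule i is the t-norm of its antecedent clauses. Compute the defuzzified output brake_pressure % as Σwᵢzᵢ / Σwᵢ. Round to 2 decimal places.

R1 (z=87.0): icy=0.11, moderate=0.51; AND[min(a, b)] → w = 0.11
R2 (z=10.0): wet=0.80, moderate=0.51; AND[min(a, b)] → w = 0.51
R3 (z=13.0): moderate=0.51, ¬icy=1−0.11=0.89; AND[min(a, b)] → w = 0.51
R4 (z=97.0): ¬slow=1−0.40=0.60 → w = 0.60
Weighted average = (0.11·87.0 + 0.51·10.0 + 0.51·13.0 + 0.60·97.0) / (0.11 + 0.51 + 0.51 + 0.60)
  = 79.5000 / 1.7300 = 45.95

45.95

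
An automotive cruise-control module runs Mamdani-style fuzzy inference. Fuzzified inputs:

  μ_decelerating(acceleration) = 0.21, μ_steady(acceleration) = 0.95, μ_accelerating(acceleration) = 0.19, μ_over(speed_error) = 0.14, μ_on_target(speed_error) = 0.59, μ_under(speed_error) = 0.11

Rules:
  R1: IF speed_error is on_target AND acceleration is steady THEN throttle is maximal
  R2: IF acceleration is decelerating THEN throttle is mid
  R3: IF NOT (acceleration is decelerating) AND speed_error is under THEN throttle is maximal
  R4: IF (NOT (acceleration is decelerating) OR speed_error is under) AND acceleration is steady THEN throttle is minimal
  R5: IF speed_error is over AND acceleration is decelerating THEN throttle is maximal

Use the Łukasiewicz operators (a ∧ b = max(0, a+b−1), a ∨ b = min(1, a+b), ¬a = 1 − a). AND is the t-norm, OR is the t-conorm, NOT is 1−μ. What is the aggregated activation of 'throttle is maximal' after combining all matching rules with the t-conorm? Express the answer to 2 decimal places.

0.54

R1: on_target=0.59, steady=0.95; AND[max(0, a+b−1)] → w = 0.54
R2: decelerating=0.21 → w = 0.21
R3: ¬decelerating=1−0.21=0.79, under=0.11; AND[max(0, a+b−1)] → w = 0.00
R4: (¬decelerating=1−0.21=0.79 OR under=0.11) = 0.90; AND[max(0, a+b−1)] with steady=0.95 → w = 0.85
R5: over=0.14, decelerating=0.21; AND[max(0, a+b−1)] → w = 0.00
Rules with consequent 'maximal': {R1, R3, R5} → strengths 0.54, 0.00, 0.00
Aggregate via t-conorm [min(1, a+b)]: 0.54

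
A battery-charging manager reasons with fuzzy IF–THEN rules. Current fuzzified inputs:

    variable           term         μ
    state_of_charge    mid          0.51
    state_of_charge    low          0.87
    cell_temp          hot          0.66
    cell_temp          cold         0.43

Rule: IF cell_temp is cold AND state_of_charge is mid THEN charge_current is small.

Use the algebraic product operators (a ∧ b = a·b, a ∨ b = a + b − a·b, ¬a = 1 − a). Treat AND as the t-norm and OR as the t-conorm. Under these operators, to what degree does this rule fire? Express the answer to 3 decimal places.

firing strength: cold=0.43, mid=0.51; AND[a·b] → w = 0.2193

0.219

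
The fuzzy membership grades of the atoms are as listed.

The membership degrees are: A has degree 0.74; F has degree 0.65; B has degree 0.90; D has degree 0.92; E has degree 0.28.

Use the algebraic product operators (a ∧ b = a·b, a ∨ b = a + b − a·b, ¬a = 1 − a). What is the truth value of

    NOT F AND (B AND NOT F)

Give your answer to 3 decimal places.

NOT F = 1 − 0.6500 = 0.3500
NOT F = 1 − 0.6500 = 0.3500
B AND NOT F = a·b on (0.9000, 0.3500) = 0.3150
NOT F AND (B AND NOT F) = a·b on (0.3500, 0.3150) = 0.1102

0.110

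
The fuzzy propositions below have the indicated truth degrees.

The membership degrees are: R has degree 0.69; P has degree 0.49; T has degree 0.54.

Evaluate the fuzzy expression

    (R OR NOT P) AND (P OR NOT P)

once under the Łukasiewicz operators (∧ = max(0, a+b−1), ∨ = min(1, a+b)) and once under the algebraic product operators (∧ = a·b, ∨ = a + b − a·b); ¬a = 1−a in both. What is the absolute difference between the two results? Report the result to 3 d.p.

0.364

Under Łukasiewicz:
  NOT P = 1 − 0.49 = 0.51
  R OR NOT P = min(1, a+b) on (0.69, 0.51) = 1.00
  NOT P = 1 − 0.49 = 0.51
  P OR NOT P = min(1, a+b) on (0.49, 0.51) = 1.00
  (R OR NOT P) AND (P OR NOT P) = max(0, a+b−1) on (1.00, 1.00) = 1.00
  → value = 1.0000
Under algebraic product:
  NOT P = 1 − 0.4900 = 0.5100
  R OR NOT P = a + b − a·b on (0.6900, 0.5100) = 0.8481
  NOT P = 1 − 0.4900 = 0.5100
  P OR NOT P = a + b − a·b on (0.4900, 0.5100) = 0.7501
  (R OR NOT P) AND (P OR NOT P) = a·b on (0.8481, 0.7501) = 0.6362
  → value = 0.6362
|1.0000 − 0.6362| = 0.364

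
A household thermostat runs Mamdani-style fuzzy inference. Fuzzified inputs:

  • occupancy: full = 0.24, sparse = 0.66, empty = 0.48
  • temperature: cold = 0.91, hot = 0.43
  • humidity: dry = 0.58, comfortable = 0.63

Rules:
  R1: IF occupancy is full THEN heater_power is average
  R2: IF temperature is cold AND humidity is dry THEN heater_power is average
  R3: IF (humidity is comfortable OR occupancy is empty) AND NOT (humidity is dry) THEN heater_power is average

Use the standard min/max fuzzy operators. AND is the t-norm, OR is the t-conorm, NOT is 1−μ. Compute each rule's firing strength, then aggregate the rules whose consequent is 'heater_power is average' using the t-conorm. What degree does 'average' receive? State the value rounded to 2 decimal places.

R1: full=0.24 → w = 0.24
R2: cold=0.91, dry=0.58; AND[min(a, b)] → w = 0.58
R3: (comfortable=0.63 OR empty=0.48) = 0.63; AND[min(a, b)] with ¬dry=1−0.58=0.42 → w = 0.42
Rules with consequent 'average': {R1, R2, R3} → strengths 0.24, 0.58, 0.42
Aggregate via t-conorm [max(a, b)]: 0.58

0.58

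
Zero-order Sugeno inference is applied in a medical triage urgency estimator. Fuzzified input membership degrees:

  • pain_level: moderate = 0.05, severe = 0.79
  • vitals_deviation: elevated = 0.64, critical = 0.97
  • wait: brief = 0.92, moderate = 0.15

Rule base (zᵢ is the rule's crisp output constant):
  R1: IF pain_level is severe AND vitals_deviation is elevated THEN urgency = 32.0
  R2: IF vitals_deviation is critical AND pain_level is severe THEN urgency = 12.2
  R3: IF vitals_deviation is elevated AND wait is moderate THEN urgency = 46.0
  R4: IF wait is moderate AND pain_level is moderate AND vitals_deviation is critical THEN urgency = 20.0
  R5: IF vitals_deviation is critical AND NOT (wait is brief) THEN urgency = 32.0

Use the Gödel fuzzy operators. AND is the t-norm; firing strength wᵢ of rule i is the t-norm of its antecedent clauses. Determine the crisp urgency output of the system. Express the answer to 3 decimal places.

23.730

R1 (z=32.0): severe=0.79, elevated=0.64; AND[min(a, b)] → w = 0.64
R2 (z=12.2): critical=0.97, severe=0.79; AND[min(a, b)] → w = 0.79
R3 (z=46.0): elevated=0.64, moderate=0.15; AND[min(a, b)] → w = 0.15
R4 (z=20.0): moderate=0.15, moderate=0.05, critical=0.97; AND[min(a, b)] → w = 0.05
R5 (z=32.0): critical=0.97, ¬brief=1−0.92=0.08; AND[min(a, b)] → w = 0.08
Weighted average = (0.64·32.0 + 0.79·12.2 + 0.15·46.0 + 0.05·20.0 + 0.08·32.0) / (0.64 + 0.79 + 0.15 + 0.05 + 0.08)
  = 40.5780 / 1.7100 = 23.730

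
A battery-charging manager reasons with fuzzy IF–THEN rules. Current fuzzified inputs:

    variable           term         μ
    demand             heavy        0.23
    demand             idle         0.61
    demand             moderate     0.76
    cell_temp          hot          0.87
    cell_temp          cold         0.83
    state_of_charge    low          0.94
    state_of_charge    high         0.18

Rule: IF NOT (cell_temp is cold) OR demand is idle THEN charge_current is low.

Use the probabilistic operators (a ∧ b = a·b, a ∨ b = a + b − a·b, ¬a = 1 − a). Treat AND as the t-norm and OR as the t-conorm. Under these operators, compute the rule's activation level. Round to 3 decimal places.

firing strength: ¬cold=1−0.83=0.17, idle=0.61; OR[a + b − a·b] → w = 0.6763

0.676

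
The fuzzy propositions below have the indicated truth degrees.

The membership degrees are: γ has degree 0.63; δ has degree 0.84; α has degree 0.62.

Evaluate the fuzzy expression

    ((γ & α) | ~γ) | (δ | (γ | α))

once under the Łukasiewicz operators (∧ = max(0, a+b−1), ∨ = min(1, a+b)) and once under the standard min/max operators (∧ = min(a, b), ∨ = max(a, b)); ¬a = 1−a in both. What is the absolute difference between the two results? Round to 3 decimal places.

0.160

Under Łukasiewicz:
  γ & α = max(0, a+b−1) on (0.63, 0.62) = 0.25
  ~γ = 1 − 0.63 = 0.37
  (γ & α) | ~γ = min(1, a+b) on (0.25, 0.37) = 0.62
  γ | α = min(1, a+b) on (0.63, 0.62) = 1.00
  δ | (γ | α) = min(1, a+b) on (0.84, 1.00) = 1.00
  ((γ & α) | ~γ) | (δ | (γ | α)) = min(1, a+b) on (0.62, 1.00) = 1.00
  → value = 1.0000
Under standard min/max:
  γ & α = min(a, b) on (0.63, 0.62) = 0.62
  ~γ = 1 − 0.63 = 0.37
  (γ & α) | ~γ = max(a, b) on (0.62, 0.37) = 0.62
  γ | α = max(a, b) on (0.63, 0.62) = 0.63
  δ | (γ | α) = max(a, b) on (0.84, 0.63) = 0.84
  ((γ & α) | ~γ) | (δ | (γ | α)) = max(a, b) on (0.62, 0.84) = 0.84
  → value = 0.8400
|1.0000 − 0.8400| = 0.160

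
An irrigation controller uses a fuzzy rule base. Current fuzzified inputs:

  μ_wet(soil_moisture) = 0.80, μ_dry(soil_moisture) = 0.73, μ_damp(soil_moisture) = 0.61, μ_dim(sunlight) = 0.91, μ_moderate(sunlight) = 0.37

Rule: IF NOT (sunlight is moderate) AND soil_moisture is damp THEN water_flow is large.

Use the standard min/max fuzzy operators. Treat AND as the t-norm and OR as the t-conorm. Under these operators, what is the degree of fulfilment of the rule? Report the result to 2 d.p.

0.61

firing strength: ¬moderate=1−0.37=0.63, damp=0.61; AND[min(a, b)] → w = 0.61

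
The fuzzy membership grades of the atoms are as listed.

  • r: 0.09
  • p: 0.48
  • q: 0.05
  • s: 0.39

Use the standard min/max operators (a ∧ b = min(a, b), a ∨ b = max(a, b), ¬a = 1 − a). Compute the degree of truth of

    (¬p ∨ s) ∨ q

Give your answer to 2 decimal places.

¬p = 1 − 0.48 = 0.52
¬p ∨ s = max(a, b) on (0.52, 0.39) = 0.52
(¬p ∨ s) ∨ q = max(a, b) on (0.52, 0.05) = 0.52

0.52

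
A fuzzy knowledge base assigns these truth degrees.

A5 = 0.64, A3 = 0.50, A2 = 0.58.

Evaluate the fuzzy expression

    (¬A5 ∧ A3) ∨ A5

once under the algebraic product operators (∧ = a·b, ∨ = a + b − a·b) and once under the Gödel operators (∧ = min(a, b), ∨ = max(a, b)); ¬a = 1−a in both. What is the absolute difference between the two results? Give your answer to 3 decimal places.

Under algebraic product:
  ¬A5 = 1 − 0.6400 = 0.3600
  ¬A5 ∧ A3 = a·b on (0.3600, 0.5000) = 0.1800
  (¬A5 ∧ A3) ∨ A5 = a + b − a·b on (0.1800, 0.6400) = 0.7048
  → value = 0.7048
Under Gödel:
  ¬A5 = 1 − 0.64 = 0.36
  ¬A5 ∧ A3 = min(a, b) on (0.36, 0.50) = 0.36
  (¬A5 ∧ A3) ∨ A5 = max(a, b) on (0.36, 0.64) = 0.64
  → value = 0.6400
|0.7048 − 0.6400| = 0.065

0.065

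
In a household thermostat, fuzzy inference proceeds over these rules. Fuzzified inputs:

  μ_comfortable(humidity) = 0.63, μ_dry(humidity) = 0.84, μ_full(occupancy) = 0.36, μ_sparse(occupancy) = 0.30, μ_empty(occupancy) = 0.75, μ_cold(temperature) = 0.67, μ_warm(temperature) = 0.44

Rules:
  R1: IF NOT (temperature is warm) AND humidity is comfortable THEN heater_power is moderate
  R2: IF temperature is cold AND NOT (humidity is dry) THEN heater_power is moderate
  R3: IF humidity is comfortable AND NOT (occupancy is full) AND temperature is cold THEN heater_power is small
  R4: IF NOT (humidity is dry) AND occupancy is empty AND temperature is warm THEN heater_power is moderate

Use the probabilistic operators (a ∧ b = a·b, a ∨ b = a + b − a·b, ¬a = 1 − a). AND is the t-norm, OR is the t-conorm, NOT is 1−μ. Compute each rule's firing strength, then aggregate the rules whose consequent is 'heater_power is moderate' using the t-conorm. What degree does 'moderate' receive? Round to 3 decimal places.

0.453

R1: ¬warm=1−0.44=0.56, comfortable=0.63; AND[a·b] → w = 0.3528
R2: cold=0.67, ¬dry=1−0.84=0.16; AND[a·b] → w = 0.1072
R3: comfortable=0.63, ¬full=1−0.36=0.64, cold=0.67; AND[a·b] → w = 0.2701
R4: ¬dry=1−0.84=0.16, empty=0.75, warm=0.44; AND[a·b] → w = 0.0528
Rules with consequent 'moderate': {R1, R2, R4} → strengths 0.3528, 0.1072, 0.0528
Aggregate via t-conorm [a + b − a·b]: 0.4527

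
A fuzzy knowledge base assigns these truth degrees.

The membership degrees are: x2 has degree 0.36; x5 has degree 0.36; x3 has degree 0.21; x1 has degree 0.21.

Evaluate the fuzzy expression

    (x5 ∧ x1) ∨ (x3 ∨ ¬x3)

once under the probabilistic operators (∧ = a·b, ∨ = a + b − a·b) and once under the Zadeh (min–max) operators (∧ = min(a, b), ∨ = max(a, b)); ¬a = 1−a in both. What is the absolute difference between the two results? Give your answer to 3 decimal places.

Under probabilistic:
  x5 ∧ x1 = a·b on (0.3600, 0.2100) = 0.0756
  ¬x3 = 1 − 0.2100 = 0.7900
  x3 ∨ ¬x3 = a + b − a·b on (0.2100, 0.7900) = 0.8341
  (x5 ∧ x1) ∨ (x3 ∨ ¬x3) = a + b − a·b on (0.0756, 0.8341) = 0.8466
  → value = 0.8466
Under Zadeh (min–max):
  x5 ∧ x1 = min(a, b) on (0.36, 0.21) = 0.21
  ¬x3 = 1 − 0.21 = 0.79
  x3 ∨ ¬x3 = max(a, b) on (0.21, 0.79) = 0.79
  (x5 ∧ x1) ∨ (x3 ∨ ¬x3) = max(a, b) on (0.21, 0.79) = 0.79
  → value = 0.7900
|0.8466 − 0.7900| = 0.057

0.057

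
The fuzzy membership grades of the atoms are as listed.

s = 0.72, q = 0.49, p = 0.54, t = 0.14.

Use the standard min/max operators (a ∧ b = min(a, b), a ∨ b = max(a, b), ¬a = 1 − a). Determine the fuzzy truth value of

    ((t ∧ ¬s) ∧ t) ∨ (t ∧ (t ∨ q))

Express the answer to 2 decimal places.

0.14

¬s = 1 − 0.72 = 0.28
t ∧ ¬s = min(a, b) on (0.14, 0.28) = 0.14
(t ∧ ¬s) ∧ t = min(a, b) on (0.14, 0.14) = 0.14
t ∨ q = max(a, b) on (0.14, 0.49) = 0.49
t ∧ (t ∨ q) = min(a, b) on (0.14, 0.49) = 0.14
((t ∧ ¬s) ∧ t) ∨ (t ∧ (t ∨ q)) = max(a, b) on (0.14, 0.14) = 0.14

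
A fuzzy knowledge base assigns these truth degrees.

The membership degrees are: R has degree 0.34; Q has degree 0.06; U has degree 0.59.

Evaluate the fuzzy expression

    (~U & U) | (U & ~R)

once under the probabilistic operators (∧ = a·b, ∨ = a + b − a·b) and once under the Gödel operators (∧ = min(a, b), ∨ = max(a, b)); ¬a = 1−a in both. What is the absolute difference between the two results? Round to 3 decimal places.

0.053

Under probabilistic:
  ~U = 1 − 0.5900 = 0.4100
  ~U & U = a·b on (0.4100, 0.5900) = 0.2419
  ~R = 1 − 0.3400 = 0.6600
  U & ~R = a·b on (0.5900, 0.6600) = 0.3894
  (~U & U) | (U & ~R) = a + b − a·b on (0.2419, 0.3894) = 0.5371
  → value = 0.5371
Under Gödel:
  ~U = 1 − 0.59 = 0.41
  ~U & U = min(a, b) on (0.41, 0.59) = 0.41
  ~R = 1 − 0.34 = 0.66
  U & ~R = min(a, b) on (0.59, 0.66) = 0.59
  (~U & U) | (U & ~R) = max(a, b) on (0.41, 0.59) = 0.59
  → value = 0.5900
|0.5371 − 0.5900| = 0.053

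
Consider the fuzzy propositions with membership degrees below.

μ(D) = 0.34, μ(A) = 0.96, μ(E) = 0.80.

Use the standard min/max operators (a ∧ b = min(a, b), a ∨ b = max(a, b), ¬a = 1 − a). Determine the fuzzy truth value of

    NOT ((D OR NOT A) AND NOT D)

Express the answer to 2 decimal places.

NOT A = 1 − 0.96 = 0.04
D OR NOT A = max(a, b) on (0.34, 0.04) = 0.34
NOT D = 1 − 0.34 = 0.66
(D OR NOT A) AND NOT D = min(a, b) on (0.34, 0.66) = 0.34
NOT ((D OR NOT A) AND NOT D) = 1 − 0.34 = 0.66

0.66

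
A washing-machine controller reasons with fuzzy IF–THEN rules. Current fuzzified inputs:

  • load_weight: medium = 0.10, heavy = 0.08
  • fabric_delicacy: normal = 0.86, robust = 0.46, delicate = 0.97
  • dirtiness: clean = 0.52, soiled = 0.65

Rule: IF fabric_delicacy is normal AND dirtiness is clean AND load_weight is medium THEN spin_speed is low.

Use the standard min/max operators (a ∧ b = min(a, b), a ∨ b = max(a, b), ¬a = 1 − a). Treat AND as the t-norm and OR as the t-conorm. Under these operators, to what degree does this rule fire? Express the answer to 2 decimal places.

0.10

firing strength: normal=0.86, clean=0.52, medium=0.10; AND[min(a, b)] → w = 0.10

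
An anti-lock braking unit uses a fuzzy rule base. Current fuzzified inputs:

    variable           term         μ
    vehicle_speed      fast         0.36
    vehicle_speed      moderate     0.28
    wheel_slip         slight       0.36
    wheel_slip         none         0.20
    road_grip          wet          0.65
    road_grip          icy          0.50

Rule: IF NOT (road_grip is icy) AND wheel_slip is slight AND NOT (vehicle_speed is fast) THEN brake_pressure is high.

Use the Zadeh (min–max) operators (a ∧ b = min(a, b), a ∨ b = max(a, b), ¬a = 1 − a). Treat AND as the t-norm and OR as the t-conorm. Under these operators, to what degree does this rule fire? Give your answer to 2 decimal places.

firing strength: ¬icy=1−0.50=0.50, slight=0.36, ¬fast=1−0.36=0.64; AND[min(a, b)] → w = 0.36

0.36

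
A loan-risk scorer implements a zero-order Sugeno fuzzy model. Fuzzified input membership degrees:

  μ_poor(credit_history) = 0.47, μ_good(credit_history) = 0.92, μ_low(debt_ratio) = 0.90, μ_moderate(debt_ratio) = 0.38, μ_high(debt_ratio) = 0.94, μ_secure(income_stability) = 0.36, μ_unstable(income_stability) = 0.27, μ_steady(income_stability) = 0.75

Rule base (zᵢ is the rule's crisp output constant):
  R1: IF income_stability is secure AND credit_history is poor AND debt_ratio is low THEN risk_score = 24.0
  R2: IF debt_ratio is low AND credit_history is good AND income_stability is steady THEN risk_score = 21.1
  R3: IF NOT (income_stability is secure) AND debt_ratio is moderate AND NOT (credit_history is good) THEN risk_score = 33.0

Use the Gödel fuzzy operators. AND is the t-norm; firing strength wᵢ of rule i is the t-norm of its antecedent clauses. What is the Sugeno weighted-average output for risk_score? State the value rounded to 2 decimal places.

22.78

R1 (z=24.0): secure=0.36, poor=0.47, low=0.90; AND[min(a, b)] → w = 0.36
R2 (z=21.1): low=0.90, good=0.92, steady=0.75; AND[min(a, b)] → w = 0.75
R3 (z=33.0): ¬secure=1−0.36=0.64, moderate=0.38, ¬good=1−0.92=0.08; AND[min(a, b)] → w = 0.08
Weighted average = (0.36·24.0 + 0.75·21.1 + 0.08·33.0) / (0.36 + 0.75 + 0.08)
  = 27.1050 / 1.1900 = 22.78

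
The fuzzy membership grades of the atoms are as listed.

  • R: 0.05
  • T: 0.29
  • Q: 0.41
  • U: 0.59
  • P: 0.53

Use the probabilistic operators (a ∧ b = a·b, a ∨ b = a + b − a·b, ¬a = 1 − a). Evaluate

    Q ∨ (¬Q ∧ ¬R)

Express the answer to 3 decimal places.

¬Q = 1 − 0.4100 = 0.5900
¬R = 1 − 0.0500 = 0.9500
¬Q ∧ ¬R = a·b on (0.5900, 0.9500) = 0.5605
Q ∨ (¬Q ∧ ¬R) = a + b − a·b on (0.4100, 0.5605) = 0.7407

0.741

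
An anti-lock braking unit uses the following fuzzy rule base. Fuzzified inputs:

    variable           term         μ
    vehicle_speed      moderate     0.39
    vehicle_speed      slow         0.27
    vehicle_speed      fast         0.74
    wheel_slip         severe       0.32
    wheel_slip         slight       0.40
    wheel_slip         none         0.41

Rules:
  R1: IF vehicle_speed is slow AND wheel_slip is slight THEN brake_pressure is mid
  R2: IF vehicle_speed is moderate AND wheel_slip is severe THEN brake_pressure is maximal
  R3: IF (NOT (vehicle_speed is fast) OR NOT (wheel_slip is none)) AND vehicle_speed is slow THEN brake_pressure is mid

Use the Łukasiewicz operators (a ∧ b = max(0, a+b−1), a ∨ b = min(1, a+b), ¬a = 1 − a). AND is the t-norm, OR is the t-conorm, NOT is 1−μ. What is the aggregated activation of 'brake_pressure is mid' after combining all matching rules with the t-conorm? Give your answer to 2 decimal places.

0.12

R1: slow=0.27, slight=0.40; AND[max(0, a+b−1)] → w = 0.00
R2: moderate=0.39, severe=0.32; AND[max(0, a+b−1)] → w = 0.00
R3: (¬fast=1−0.74=0.26 OR ¬none=1−0.41=0.59) = 0.85; AND[max(0, a+b−1)] with slow=0.27 → w = 0.12
Rules with consequent 'mid': {R1, R3} → strengths 0.00, 0.12
Aggregate via t-conorm [min(1, a+b)]: 0.12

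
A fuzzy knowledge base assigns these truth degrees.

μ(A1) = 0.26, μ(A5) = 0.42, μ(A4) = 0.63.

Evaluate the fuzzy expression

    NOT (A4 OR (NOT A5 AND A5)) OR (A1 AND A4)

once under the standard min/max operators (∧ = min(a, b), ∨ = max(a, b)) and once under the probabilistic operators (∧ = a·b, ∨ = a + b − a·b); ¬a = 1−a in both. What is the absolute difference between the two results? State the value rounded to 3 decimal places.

Under standard min/max:
  NOT A5 = 1 − 0.42 = 0.58
  NOT A5 AND A5 = min(a, b) on (0.58, 0.42) = 0.42
  A4 OR (NOT A5 AND A5) = max(a, b) on (0.63, 0.42) = 0.63
  NOT (A4 OR (NOT A5 AND A5)) = 1 − 0.63 = 0.37
  A1 AND A4 = min(a, b) on (0.26, 0.63) = 0.26
  NOT (A4 OR (NOT A5 AND A5)) OR (A1 AND A4) = max(a, b) on (0.37, 0.26) = 0.37
  → value = 0.3700
Under probabilistic:
  NOT A5 = 1 − 0.4200 = 0.5800
  NOT A5 AND A5 = a·b on (0.5800, 0.4200) = 0.2436
  A4 OR (NOT A5 AND A5) = a + b − a·b on (0.6300, 0.2436) = 0.7201
  NOT (A4 OR (NOT A5 AND A5)) = 1 − 0.7201 = 0.2799
  A1 AND A4 = a·b on (0.2600, 0.6300) = 0.1638
  NOT (A4 OR (NOT A5 AND A5)) OR (A1 AND A4) = a + b − a·b on (0.2799, 0.1638) = 0.3978
  → value = 0.3978
|0.3700 − 0.3978| = 0.028

0.028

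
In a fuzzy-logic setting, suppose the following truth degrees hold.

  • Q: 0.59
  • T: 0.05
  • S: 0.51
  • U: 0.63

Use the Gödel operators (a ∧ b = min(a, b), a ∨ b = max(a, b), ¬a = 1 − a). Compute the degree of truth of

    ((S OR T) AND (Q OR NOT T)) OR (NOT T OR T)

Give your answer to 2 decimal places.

0.95

S OR T = max(a, b) on (0.51, 0.05) = 0.51
NOT T = 1 − 0.05 = 0.95
Q OR NOT T = max(a, b) on (0.59, 0.95) = 0.95
(S OR T) AND (Q OR NOT T) = min(a, b) on (0.51, 0.95) = 0.51
NOT T = 1 − 0.05 = 0.95
NOT T OR T = max(a, b) on (0.95, 0.05) = 0.95
((S OR T) AND (Q OR NOT T)) OR (NOT T OR T) = max(a, b) on (0.51, 0.95) = 0.95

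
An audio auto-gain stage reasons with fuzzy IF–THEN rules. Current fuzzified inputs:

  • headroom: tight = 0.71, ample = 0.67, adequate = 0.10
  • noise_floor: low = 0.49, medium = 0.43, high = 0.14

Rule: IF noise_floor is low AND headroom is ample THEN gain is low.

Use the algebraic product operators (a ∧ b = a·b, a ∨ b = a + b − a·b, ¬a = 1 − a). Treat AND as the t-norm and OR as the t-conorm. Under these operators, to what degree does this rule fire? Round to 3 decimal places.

firing strength: low=0.49, ample=0.67; AND[a·b] → w = 0.3283

0.328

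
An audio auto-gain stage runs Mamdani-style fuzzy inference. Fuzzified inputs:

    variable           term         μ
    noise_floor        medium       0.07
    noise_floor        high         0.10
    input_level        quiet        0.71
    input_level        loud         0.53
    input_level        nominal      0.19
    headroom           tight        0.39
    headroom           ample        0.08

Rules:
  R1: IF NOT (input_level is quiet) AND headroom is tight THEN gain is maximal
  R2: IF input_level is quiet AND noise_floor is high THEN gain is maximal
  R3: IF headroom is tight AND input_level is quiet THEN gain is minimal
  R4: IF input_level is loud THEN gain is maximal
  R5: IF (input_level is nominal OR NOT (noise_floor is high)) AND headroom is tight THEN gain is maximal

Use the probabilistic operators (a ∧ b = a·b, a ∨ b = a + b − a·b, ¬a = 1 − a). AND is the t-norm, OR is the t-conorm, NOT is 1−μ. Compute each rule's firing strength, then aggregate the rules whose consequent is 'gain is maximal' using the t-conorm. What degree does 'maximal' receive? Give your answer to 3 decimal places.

R1: ¬quiet=1−0.71=0.29, tight=0.39; AND[a·b] → w = 0.1131
R2: quiet=0.71, high=0.10; AND[a·b] → w = 0.0710
R3: tight=0.39, quiet=0.71; AND[a·b] → w = 0.2769
R4: loud=0.53 → w = 0.5300
R5: (nominal=0.19 OR ¬high=1−0.10=0.90) = 0.9190; AND[a·b] with tight=0.39 → w = 0.3584
Rules with consequent 'maximal': {R1, R2, R4, R5} → strengths 0.1131, 0.0710, 0.5300, 0.3584
Aggregate via t-conorm [a + b − a·b]: 0.7515

0.752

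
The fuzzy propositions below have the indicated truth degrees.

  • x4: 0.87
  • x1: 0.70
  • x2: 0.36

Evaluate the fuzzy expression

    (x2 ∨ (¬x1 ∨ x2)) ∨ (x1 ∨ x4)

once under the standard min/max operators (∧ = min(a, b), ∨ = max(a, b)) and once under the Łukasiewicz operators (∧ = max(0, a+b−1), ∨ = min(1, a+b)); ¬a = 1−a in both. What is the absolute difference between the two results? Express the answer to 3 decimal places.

Under standard min/max:
  ¬x1 = 1 − 0.70 = 0.30
  ¬x1 ∨ x2 = max(a, b) on (0.30, 0.36) = 0.36
  x2 ∨ (¬x1 ∨ x2) = max(a, b) on (0.36, 0.36) = 0.36
  x1 ∨ x4 = max(a, b) on (0.70, 0.87) = 0.87
  (x2 ∨ (¬x1 ∨ x2)) ∨ (x1 ∨ x4) = max(a, b) on (0.36, 0.87) = 0.87
  → value = 0.8700
Under Łukasiewicz:
  ¬x1 = 1 − 0.70 = 0.30
  ¬x1 ∨ x2 = min(1, a+b) on (0.30, 0.36) = 0.66
  x2 ∨ (¬x1 ∨ x2) = min(1, a+b) on (0.36, 0.66) = 1.00
  x1 ∨ x4 = min(1, a+b) on (0.70, 0.87) = 1.00
  (x2 ∨ (¬x1 ∨ x2)) ∨ (x1 ∨ x4) = min(1, a+b) on (1.00, 1.00) = 1.00
  → value = 1.0000
|0.8700 − 1.0000| = 0.130

0.130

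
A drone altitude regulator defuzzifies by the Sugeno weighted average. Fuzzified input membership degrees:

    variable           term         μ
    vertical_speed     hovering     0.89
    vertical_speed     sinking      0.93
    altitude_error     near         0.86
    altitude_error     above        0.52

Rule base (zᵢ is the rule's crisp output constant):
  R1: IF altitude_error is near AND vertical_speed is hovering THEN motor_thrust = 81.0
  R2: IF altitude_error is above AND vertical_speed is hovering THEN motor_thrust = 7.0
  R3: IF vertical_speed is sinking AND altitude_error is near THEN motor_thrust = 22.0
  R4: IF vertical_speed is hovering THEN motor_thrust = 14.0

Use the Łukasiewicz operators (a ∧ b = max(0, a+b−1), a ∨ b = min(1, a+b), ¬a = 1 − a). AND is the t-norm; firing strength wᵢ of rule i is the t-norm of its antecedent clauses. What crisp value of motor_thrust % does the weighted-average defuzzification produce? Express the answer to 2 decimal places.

R1 (z=81.0): near=0.86, hovering=0.89; AND[max(0, a+b−1)] → w = 0.75
R2 (z=7.0): above=0.52, hovering=0.89; AND[max(0, a+b−1)] → w = 0.41
R3 (z=22.0): sinking=0.93, near=0.86; AND[max(0, a+b−1)] → w = 0.79
R4 (z=14.0): hovering=0.89 → w = 0.89
Weighted average = (0.75·81.0 + 0.41·7.0 + 0.79·22.0 + 0.89·14.0) / (0.75 + 0.41 + 0.79 + 0.89)
  = 93.4600 / 2.8400 = 32.91

32.91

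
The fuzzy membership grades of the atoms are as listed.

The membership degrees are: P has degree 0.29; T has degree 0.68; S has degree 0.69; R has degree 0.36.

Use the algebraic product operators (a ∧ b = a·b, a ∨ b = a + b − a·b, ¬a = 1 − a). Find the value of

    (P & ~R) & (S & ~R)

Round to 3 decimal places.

0.082

~R = 1 − 0.3600 = 0.6400
P & ~R = a·b on (0.2900, 0.6400) = 0.1856
~R = 1 − 0.3600 = 0.6400
S & ~R = a·b on (0.6900, 0.6400) = 0.4416
(P & ~R) & (S & ~R) = a·b on (0.1856, 0.4416) = 0.0820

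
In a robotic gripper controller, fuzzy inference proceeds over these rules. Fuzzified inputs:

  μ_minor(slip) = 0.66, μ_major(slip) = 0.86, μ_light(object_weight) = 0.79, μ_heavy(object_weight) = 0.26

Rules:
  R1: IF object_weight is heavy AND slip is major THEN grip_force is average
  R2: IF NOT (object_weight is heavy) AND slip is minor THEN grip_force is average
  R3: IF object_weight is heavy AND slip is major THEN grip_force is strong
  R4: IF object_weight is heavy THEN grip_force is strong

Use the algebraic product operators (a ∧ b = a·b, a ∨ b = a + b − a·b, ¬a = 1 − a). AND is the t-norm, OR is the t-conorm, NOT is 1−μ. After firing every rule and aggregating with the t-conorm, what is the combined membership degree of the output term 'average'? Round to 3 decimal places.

0.603

R1: heavy=0.26, major=0.86; AND[a·b] → w = 0.2236
R2: ¬heavy=1−0.26=0.74, minor=0.66; AND[a·b] → w = 0.4884
R3: heavy=0.26, major=0.86; AND[a·b] → w = 0.2236
R4: heavy=0.26 → w = 0.2600
Rules with consequent 'average': {R1, R2} → strengths 0.2236, 0.4884
Aggregate via t-conorm [a + b − a·b]: 0.6028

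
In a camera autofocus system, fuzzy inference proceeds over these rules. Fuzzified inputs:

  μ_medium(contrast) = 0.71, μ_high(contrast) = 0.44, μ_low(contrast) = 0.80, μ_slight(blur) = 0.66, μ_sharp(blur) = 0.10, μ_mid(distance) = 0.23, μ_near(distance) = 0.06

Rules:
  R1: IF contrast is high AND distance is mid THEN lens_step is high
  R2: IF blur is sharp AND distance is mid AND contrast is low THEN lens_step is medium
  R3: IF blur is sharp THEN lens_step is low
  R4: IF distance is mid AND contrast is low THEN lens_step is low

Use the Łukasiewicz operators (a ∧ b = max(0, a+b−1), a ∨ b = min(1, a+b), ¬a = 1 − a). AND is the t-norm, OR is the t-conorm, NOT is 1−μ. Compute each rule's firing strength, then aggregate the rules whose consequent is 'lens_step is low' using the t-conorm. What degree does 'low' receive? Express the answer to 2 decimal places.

R1: high=0.44, mid=0.23; AND[max(0, a+b−1)] → w = 0.00
R2: sharp=0.10, mid=0.23, low=0.80; AND[max(0, a+b−1)] → w = 0.00
R3: sharp=0.10 → w = 0.10
R4: mid=0.23, low=0.80; AND[max(0, a+b−1)] → w = 0.03
Rules with consequent 'low': {R3, R4} → strengths 0.10, 0.03
Aggregate via t-conorm [min(1, a+b)]: 0.13

0.13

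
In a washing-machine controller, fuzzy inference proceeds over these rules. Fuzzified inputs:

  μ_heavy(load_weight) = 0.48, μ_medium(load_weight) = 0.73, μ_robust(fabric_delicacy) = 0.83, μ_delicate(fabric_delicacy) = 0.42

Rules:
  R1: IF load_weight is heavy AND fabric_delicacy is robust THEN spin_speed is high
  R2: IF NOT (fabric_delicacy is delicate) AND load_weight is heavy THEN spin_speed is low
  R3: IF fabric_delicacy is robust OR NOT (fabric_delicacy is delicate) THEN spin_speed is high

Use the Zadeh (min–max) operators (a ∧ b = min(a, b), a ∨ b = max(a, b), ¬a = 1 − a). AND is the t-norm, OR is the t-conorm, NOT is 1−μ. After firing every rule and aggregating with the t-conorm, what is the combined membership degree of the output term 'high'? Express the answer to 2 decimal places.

R1: heavy=0.48, robust=0.83; AND[min(a, b)] → w = 0.48
R2: ¬delicate=1−0.42=0.58, heavy=0.48; AND[min(a, b)] → w = 0.48
R3: robust=0.83, ¬delicate=1−0.42=0.58; OR[max(a, b)] → w = 0.83
Rules with consequent 'high': {R1, R3} → strengths 0.48, 0.83
Aggregate via t-conorm [max(a, b)]: 0.83

0.83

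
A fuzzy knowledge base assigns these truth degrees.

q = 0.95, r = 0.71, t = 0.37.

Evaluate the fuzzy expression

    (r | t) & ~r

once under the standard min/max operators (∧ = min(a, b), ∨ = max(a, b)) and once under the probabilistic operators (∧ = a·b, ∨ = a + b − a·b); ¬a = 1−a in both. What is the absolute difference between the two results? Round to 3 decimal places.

Under standard min/max:
  r | t = max(a, b) on (0.71, 0.37) = 0.71
  ~r = 1 − 0.71 = 0.29
  (r | t) & ~r = min(a, b) on (0.71, 0.29) = 0.29
  → value = 0.2900
Under probabilistic:
  r | t = a + b − a·b on (0.7100, 0.3700) = 0.8173
  ~r = 1 − 0.7100 = 0.2900
  (r | t) & ~r = a·b on (0.8173, 0.2900) = 0.2370
  → value = 0.2370
|0.2900 − 0.2370| = 0.053

0.053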